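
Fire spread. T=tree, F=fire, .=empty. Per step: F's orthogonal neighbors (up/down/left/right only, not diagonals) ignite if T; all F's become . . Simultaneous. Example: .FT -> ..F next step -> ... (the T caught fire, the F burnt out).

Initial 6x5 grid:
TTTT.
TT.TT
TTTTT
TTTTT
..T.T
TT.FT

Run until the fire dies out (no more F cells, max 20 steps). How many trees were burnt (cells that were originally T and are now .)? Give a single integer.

Answer: 21

Derivation:
Step 1: +1 fires, +1 burnt (F count now 1)
Step 2: +1 fires, +1 burnt (F count now 1)
Step 3: +1 fires, +1 burnt (F count now 1)
Step 4: +2 fires, +1 burnt (F count now 2)
Step 5: +3 fires, +2 burnt (F count now 3)
Step 6: +4 fires, +3 burnt (F count now 4)
Step 7: +3 fires, +4 burnt (F count now 3)
Step 8: +3 fires, +3 burnt (F count now 3)
Step 9: +2 fires, +3 burnt (F count now 2)
Step 10: +1 fires, +2 burnt (F count now 1)
Step 11: +0 fires, +1 burnt (F count now 0)
Fire out after step 11
Initially T: 23, now '.': 28
Total burnt (originally-T cells now '.'): 21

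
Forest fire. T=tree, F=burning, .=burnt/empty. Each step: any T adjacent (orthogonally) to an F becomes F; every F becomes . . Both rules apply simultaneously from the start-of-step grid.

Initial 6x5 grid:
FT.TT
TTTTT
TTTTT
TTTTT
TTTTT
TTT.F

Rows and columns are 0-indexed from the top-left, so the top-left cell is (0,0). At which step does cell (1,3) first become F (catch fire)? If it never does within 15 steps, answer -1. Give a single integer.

Step 1: cell (1,3)='T' (+3 fires, +2 burnt)
Step 2: cell (1,3)='T' (+4 fires, +3 burnt)
Step 3: cell (1,3)='T' (+6 fires, +4 burnt)
Step 4: cell (1,3)='F' (+9 fires, +6 burnt)
  -> target ignites at step 4
Step 5: cell (1,3)='.' (+4 fires, +9 burnt)
Step 6: cell (1,3)='.' (+0 fires, +4 burnt)
  fire out at step 6

4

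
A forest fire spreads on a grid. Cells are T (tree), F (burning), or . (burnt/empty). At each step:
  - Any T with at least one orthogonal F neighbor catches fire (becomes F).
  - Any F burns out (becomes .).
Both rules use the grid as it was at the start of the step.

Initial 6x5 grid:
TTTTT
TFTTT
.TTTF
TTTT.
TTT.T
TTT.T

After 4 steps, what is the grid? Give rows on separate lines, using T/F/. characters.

Step 1: 6 trees catch fire, 2 burn out
  TFTTT
  F.FTF
  .FTF.
  TTTT.
  TTT.T
  TTT.T
Step 2: 7 trees catch fire, 6 burn out
  F.FTF
  ...F.
  ..F..
  TFTF.
  TTT.T
  TTT.T
Step 3: 4 trees catch fire, 7 burn out
  ...F.
  .....
  .....
  F.F..
  TFT.T
  TTT.T
Step 4: 3 trees catch fire, 4 burn out
  .....
  .....
  .....
  .....
  F.F.T
  TFT.T

.....
.....
.....
.....
F.F.T
TFT.T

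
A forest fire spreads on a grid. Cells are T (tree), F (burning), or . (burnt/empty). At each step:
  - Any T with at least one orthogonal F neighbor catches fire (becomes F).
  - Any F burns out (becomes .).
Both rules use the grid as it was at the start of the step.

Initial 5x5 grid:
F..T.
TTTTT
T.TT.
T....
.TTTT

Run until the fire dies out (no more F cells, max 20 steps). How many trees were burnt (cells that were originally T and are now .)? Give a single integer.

Answer: 10

Derivation:
Step 1: +1 fires, +1 burnt (F count now 1)
Step 2: +2 fires, +1 burnt (F count now 2)
Step 3: +2 fires, +2 burnt (F count now 2)
Step 4: +2 fires, +2 burnt (F count now 2)
Step 5: +3 fires, +2 burnt (F count now 3)
Step 6: +0 fires, +3 burnt (F count now 0)
Fire out after step 6
Initially T: 14, now '.': 21
Total burnt (originally-T cells now '.'): 10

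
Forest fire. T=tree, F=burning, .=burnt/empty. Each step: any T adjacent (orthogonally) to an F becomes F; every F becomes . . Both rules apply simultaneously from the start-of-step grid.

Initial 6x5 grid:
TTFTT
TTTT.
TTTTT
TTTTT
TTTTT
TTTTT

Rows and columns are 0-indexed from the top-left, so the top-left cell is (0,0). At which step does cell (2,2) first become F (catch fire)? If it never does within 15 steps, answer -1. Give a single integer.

Step 1: cell (2,2)='T' (+3 fires, +1 burnt)
Step 2: cell (2,2)='F' (+5 fires, +3 burnt)
  -> target ignites at step 2
Step 3: cell (2,2)='.' (+4 fires, +5 burnt)
Step 4: cell (2,2)='.' (+5 fires, +4 burnt)
Step 5: cell (2,2)='.' (+5 fires, +5 burnt)
Step 6: cell (2,2)='.' (+4 fires, +5 burnt)
Step 7: cell (2,2)='.' (+2 fires, +4 burnt)
Step 8: cell (2,2)='.' (+0 fires, +2 burnt)
  fire out at step 8

2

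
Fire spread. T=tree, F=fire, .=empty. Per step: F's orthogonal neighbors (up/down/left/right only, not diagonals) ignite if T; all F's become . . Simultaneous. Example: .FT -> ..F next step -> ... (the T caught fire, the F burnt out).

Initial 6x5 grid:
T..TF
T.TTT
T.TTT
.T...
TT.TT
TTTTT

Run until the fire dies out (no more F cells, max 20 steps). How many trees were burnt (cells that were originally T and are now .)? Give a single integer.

Answer: 7

Derivation:
Step 1: +2 fires, +1 burnt (F count now 2)
Step 2: +2 fires, +2 burnt (F count now 2)
Step 3: +2 fires, +2 burnt (F count now 2)
Step 4: +1 fires, +2 burnt (F count now 1)
Step 5: +0 fires, +1 burnt (F count now 0)
Fire out after step 5
Initially T: 20, now '.': 17
Total burnt (originally-T cells now '.'): 7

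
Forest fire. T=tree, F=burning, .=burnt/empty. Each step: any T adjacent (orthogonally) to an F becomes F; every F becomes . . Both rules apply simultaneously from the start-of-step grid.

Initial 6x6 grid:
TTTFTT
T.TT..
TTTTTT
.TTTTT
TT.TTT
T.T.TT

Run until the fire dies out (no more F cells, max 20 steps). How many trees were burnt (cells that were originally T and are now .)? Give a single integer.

Step 1: +3 fires, +1 burnt (F count now 3)
Step 2: +4 fires, +3 burnt (F count now 4)
Step 3: +4 fires, +4 burnt (F count now 4)
Step 4: +6 fires, +4 burnt (F count now 6)
Step 5: +4 fires, +6 burnt (F count now 4)
Step 6: +3 fires, +4 burnt (F count now 3)
Step 7: +2 fires, +3 burnt (F count now 2)
Step 8: +1 fires, +2 burnt (F count now 1)
Step 9: +0 fires, +1 burnt (F count now 0)
Fire out after step 9
Initially T: 28, now '.': 35
Total burnt (originally-T cells now '.'): 27

Answer: 27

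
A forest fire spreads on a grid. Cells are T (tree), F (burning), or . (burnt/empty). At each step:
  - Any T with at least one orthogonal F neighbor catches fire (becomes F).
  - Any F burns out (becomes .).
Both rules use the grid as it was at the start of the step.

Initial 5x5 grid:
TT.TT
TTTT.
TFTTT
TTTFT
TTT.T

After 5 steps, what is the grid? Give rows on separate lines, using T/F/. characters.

Step 1: 7 trees catch fire, 2 burn out
  TT.TT
  TFTT.
  F.FFT
  TFF.F
  TTT.T
Step 2: 9 trees catch fire, 7 burn out
  TF.TT
  F.FF.
  ....F
  F....
  TFF.F
Step 3: 3 trees catch fire, 9 burn out
  F..FT
  .....
  .....
  .....
  F....
Step 4: 1 trees catch fire, 3 burn out
  ....F
  .....
  .....
  .....
  .....
Step 5: 0 trees catch fire, 1 burn out
  .....
  .....
  .....
  .....
  .....

.....
.....
.....
.....
.....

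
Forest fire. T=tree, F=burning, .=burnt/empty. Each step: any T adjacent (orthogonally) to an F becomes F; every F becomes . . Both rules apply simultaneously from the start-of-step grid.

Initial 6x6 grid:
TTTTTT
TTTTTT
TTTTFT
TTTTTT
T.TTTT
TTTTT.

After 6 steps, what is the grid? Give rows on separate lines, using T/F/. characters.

Step 1: 4 trees catch fire, 1 burn out
  TTTTTT
  TTTTFT
  TTTF.F
  TTTTFT
  T.TTTT
  TTTTT.
Step 2: 7 trees catch fire, 4 burn out
  TTTTFT
  TTTF.F
  TTF...
  TTTF.F
  T.TTFT
  TTTTT.
Step 3: 8 trees catch fire, 7 burn out
  TTTF.F
  TTF...
  TF....
  TTF...
  T.TF.F
  TTTTF.
Step 4: 6 trees catch fire, 8 burn out
  TTF...
  TF....
  F.....
  TF....
  T.F...
  TTTF..
Step 5: 4 trees catch fire, 6 burn out
  TF....
  F.....
  ......
  F.....
  T.....
  TTF...
Step 6: 3 trees catch fire, 4 burn out
  F.....
  ......
  ......
  ......
  F.....
  TF....

F.....
......
......
......
F.....
TF....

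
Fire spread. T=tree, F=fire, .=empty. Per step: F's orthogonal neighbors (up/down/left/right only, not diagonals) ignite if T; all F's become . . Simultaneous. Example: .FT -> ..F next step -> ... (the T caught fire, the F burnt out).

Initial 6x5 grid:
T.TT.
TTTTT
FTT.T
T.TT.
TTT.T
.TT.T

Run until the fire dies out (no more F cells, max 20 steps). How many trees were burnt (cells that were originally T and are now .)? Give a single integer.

Answer: 19

Derivation:
Step 1: +3 fires, +1 burnt (F count now 3)
Step 2: +4 fires, +3 burnt (F count now 4)
Step 3: +3 fires, +4 burnt (F count now 3)
Step 4: +5 fires, +3 burnt (F count now 5)
Step 5: +3 fires, +5 burnt (F count now 3)
Step 6: +1 fires, +3 burnt (F count now 1)
Step 7: +0 fires, +1 burnt (F count now 0)
Fire out after step 7
Initially T: 21, now '.': 28
Total burnt (originally-T cells now '.'): 19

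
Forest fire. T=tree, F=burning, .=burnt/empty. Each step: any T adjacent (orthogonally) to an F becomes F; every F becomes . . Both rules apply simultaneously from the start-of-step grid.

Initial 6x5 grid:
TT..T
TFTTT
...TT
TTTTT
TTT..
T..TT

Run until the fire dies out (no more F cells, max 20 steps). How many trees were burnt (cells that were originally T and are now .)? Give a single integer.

Answer: 18

Derivation:
Step 1: +3 fires, +1 burnt (F count now 3)
Step 2: +2 fires, +3 burnt (F count now 2)
Step 3: +2 fires, +2 burnt (F count now 2)
Step 4: +3 fires, +2 burnt (F count now 3)
Step 5: +2 fires, +3 burnt (F count now 2)
Step 6: +2 fires, +2 burnt (F count now 2)
Step 7: +2 fires, +2 burnt (F count now 2)
Step 8: +1 fires, +2 burnt (F count now 1)
Step 9: +1 fires, +1 burnt (F count now 1)
Step 10: +0 fires, +1 burnt (F count now 0)
Fire out after step 10
Initially T: 20, now '.': 28
Total burnt (originally-T cells now '.'): 18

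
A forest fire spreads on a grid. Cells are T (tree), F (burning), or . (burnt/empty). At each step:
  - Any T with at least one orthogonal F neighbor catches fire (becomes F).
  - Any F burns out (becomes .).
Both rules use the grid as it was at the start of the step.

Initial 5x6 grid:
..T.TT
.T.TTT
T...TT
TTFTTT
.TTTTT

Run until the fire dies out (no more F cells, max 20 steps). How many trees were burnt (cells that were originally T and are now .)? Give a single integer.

Answer: 18

Derivation:
Step 1: +3 fires, +1 burnt (F count now 3)
Step 2: +4 fires, +3 burnt (F count now 4)
Step 3: +4 fires, +4 burnt (F count now 4)
Step 4: +3 fires, +4 burnt (F count now 3)
Step 5: +3 fires, +3 burnt (F count now 3)
Step 6: +1 fires, +3 burnt (F count now 1)
Step 7: +0 fires, +1 burnt (F count now 0)
Fire out after step 7
Initially T: 20, now '.': 28
Total burnt (originally-T cells now '.'): 18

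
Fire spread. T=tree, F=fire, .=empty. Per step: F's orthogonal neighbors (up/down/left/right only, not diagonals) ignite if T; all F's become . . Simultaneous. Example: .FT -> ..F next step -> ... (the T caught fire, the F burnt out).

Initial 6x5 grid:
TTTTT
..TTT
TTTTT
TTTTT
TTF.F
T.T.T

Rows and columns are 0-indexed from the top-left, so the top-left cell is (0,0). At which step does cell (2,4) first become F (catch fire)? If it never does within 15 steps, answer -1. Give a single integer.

Step 1: cell (2,4)='T' (+5 fires, +2 burnt)
Step 2: cell (2,4)='F' (+5 fires, +5 burnt)
  -> target ignites at step 2
Step 3: cell (2,4)='.' (+6 fires, +5 burnt)
Step 4: cell (2,4)='.' (+4 fires, +6 burnt)
Step 5: cell (2,4)='.' (+2 fires, +4 burnt)
Step 6: cell (2,4)='.' (+1 fires, +2 burnt)
Step 7: cell (2,4)='.' (+0 fires, +1 burnt)
  fire out at step 7

2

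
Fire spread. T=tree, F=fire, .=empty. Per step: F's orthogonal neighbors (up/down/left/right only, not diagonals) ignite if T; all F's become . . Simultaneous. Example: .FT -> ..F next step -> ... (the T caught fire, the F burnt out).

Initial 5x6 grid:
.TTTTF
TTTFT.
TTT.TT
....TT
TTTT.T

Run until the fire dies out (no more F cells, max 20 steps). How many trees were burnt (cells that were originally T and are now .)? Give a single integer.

Answer: 16

Derivation:
Step 1: +4 fires, +2 burnt (F count now 4)
Step 2: +4 fires, +4 burnt (F count now 4)
Step 3: +5 fires, +4 burnt (F count now 5)
Step 4: +2 fires, +5 burnt (F count now 2)
Step 5: +1 fires, +2 burnt (F count now 1)
Step 6: +0 fires, +1 burnt (F count now 0)
Fire out after step 6
Initially T: 20, now '.': 26
Total burnt (originally-T cells now '.'): 16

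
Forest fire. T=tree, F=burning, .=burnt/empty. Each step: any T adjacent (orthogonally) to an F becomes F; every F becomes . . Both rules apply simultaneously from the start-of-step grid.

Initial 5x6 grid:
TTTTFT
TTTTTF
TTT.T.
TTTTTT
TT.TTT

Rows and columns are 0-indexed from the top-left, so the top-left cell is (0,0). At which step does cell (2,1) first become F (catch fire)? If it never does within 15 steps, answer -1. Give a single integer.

Step 1: cell (2,1)='T' (+3 fires, +2 burnt)
Step 2: cell (2,1)='T' (+3 fires, +3 burnt)
Step 3: cell (2,1)='T' (+3 fires, +3 burnt)
Step 4: cell (2,1)='T' (+6 fires, +3 burnt)
Step 5: cell (2,1)='F' (+5 fires, +6 burnt)
  -> target ignites at step 5
Step 6: cell (2,1)='.' (+2 fires, +5 burnt)
Step 7: cell (2,1)='.' (+2 fires, +2 burnt)
Step 8: cell (2,1)='.' (+1 fires, +2 burnt)
Step 9: cell (2,1)='.' (+0 fires, +1 burnt)
  fire out at step 9

5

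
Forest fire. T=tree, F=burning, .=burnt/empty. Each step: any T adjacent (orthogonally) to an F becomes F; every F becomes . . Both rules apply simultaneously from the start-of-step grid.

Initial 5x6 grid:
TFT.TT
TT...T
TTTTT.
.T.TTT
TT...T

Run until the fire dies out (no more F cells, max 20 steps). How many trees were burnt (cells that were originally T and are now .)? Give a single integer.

Answer: 16

Derivation:
Step 1: +3 fires, +1 burnt (F count now 3)
Step 2: +2 fires, +3 burnt (F count now 2)
Step 3: +3 fires, +2 burnt (F count now 3)
Step 4: +2 fires, +3 burnt (F count now 2)
Step 5: +3 fires, +2 burnt (F count now 3)
Step 6: +1 fires, +3 burnt (F count now 1)
Step 7: +1 fires, +1 burnt (F count now 1)
Step 8: +1 fires, +1 burnt (F count now 1)
Step 9: +0 fires, +1 burnt (F count now 0)
Fire out after step 9
Initially T: 19, now '.': 27
Total burnt (originally-T cells now '.'): 16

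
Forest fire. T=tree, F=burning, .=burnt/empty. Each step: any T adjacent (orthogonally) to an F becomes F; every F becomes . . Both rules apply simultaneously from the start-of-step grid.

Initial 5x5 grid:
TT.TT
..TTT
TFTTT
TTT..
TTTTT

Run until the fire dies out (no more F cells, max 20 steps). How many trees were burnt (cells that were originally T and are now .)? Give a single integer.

Step 1: +3 fires, +1 burnt (F count now 3)
Step 2: +5 fires, +3 burnt (F count now 5)
Step 3: +4 fires, +5 burnt (F count now 4)
Step 4: +3 fires, +4 burnt (F count now 3)
Step 5: +2 fires, +3 burnt (F count now 2)
Step 6: +0 fires, +2 burnt (F count now 0)
Fire out after step 6
Initially T: 19, now '.': 23
Total burnt (originally-T cells now '.'): 17

Answer: 17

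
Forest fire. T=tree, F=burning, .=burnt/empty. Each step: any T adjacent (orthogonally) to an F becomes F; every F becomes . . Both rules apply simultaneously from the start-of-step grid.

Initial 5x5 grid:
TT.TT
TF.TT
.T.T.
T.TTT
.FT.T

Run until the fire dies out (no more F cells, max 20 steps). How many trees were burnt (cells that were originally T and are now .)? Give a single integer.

Answer: 14

Derivation:
Step 1: +4 fires, +2 burnt (F count now 4)
Step 2: +2 fires, +4 burnt (F count now 2)
Step 3: +1 fires, +2 burnt (F count now 1)
Step 4: +2 fires, +1 burnt (F count now 2)
Step 5: +2 fires, +2 burnt (F count now 2)
Step 6: +2 fires, +2 burnt (F count now 2)
Step 7: +1 fires, +2 burnt (F count now 1)
Step 8: +0 fires, +1 burnt (F count now 0)
Fire out after step 8
Initially T: 15, now '.': 24
Total burnt (originally-T cells now '.'): 14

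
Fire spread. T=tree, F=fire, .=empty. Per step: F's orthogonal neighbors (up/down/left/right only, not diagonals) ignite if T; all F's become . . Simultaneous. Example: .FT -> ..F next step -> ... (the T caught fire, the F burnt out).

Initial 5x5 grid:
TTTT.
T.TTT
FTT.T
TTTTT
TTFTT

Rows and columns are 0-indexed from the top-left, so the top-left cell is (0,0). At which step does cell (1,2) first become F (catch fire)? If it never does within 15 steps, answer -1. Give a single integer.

Step 1: cell (1,2)='T' (+6 fires, +2 burnt)
Step 2: cell (1,2)='T' (+6 fires, +6 burnt)
Step 3: cell (1,2)='F' (+3 fires, +6 burnt)
  -> target ignites at step 3
Step 4: cell (1,2)='.' (+3 fires, +3 burnt)
Step 5: cell (1,2)='.' (+2 fires, +3 burnt)
Step 6: cell (1,2)='.' (+0 fires, +2 burnt)
  fire out at step 6

3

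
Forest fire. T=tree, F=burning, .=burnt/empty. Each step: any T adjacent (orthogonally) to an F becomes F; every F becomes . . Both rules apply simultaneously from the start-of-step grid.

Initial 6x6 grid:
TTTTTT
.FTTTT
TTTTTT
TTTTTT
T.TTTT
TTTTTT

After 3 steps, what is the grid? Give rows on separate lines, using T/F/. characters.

Step 1: 3 trees catch fire, 1 burn out
  TFTTTT
  ..FTTT
  TFTTTT
  TTTTTT
  T.TTTT
  TTTTTT
Step 2: 6 trees catch fire, 3 burn out
  F.FTTT
  ...FTT
  F.FTTT
  TFTTTT
  T.TTTT
  TTTTTT
Step 3: 5 trees catch fire, 6 burn out
  ...FTT
  ....FT
  ...FTT
  F.FTTT
  T.TTTT
  TTTTTT

...FTT
....FT
...FTT
F.FTTT
T.TTTT
TTTTTT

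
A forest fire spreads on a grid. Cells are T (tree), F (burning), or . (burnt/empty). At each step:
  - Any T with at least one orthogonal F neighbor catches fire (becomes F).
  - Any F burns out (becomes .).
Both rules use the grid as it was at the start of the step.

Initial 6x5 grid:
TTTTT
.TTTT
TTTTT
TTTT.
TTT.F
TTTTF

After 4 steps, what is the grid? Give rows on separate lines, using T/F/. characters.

Step 1: 1 trees catch fire, 2 burn out
  TTTTT
  .TTTT
  TTTTT
  TTTT.
  TTT..
  TTTF.
Step 2: 1 trees catch fire, 1 burn out
  TTTTT
  .TTTT
  TTTTT
  TTTT.
  TTT..
  TTF..
Step 3: 2 trees catch fire, 1 burn out
  TTTTT
  .TTTT
  TTTTT
  TTTT.
  TTF..
  TF...
Step 4: 3 trees catch fire, 2 burn out
  TTTTT
  .TTTT
  TTTTT
  TTFT.
  TF...
  F....

TTTTT
.TTTT
TTTTT
TTFT.
TF...
F....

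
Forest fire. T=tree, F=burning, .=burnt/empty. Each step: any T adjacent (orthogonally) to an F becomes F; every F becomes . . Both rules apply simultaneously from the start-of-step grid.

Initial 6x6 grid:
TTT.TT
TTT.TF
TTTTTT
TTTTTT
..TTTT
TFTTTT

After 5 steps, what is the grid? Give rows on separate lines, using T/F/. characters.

Step 1: 5 trees catch fire, 2 burn out
  TTT.TF
  TTT.F.
  TTTTTF
  TTTTTT
  ..TTTT
  F.FTTT
Step 2: 5 trees catch fire, 5 burn out
  TTT.F.
  TTT...
  TTTTF.
  TTTTTF
  ..FTTT
  ...FTT
Step 3: 6 trees catch fire, 5 burn out
  TTT...
  TTT...
  TTTF..
  TTFTF.
  ...FTF
  ....FT
Step 4: 5 trees catch fire, 6 burn out
  TTT...
  TTT...
  TTF...
  TF.F..
  ....F.
  .....F
Step 5: 3 trees catch fire, 5 burn out
  TTT...
  TTF...
  TF....
  F.....
  ......
  ......

TTT...
TTF...
TF....
F.....
......
......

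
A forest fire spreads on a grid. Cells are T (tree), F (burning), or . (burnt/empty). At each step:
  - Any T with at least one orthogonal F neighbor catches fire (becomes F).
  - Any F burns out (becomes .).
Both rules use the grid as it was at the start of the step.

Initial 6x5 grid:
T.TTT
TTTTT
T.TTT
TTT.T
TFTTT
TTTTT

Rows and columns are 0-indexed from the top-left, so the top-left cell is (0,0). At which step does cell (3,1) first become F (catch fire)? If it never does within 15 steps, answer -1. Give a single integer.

Step 1: cell (3,1)='F' (+4 fires, +1 burnt)
  -> target ignites at step 1
Step 2: cell (3,1)='.' (+5 fires, +4 burnt)
Step 3: cell (3,1)='.' (+4 fires, +5 burnt)
Step 4: cell (3,1)='.' (+5 fires, +4 burnt)
Step 5: cell (3,1)='.' (+5 fires, +5 burnt)
Step 6: cell (3,1)='.' (+2 fires, +5 burnt)
Step 7: cell (3,1)='.' (+1 fires, +2 burnt)
Step 8: cell (3,1)='.' (+0 fires, +1 burnt)
  fire out at step 8

1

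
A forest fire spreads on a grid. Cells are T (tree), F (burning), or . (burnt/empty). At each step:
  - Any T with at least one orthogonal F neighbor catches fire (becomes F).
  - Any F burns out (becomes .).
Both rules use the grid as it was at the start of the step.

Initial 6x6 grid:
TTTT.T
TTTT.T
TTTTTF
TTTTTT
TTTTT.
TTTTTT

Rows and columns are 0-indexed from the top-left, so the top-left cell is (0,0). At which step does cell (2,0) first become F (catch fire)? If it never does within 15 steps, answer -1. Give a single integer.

Step 1: cell (2,0)='T' (+3 fires, +1 burnt)
Step 2: cell (2,0)='T' (+3 fires, +3 burnt)
Step 3: cell (2,0)='T' (+4 fires, +3 burnt)
Step 4: cell (2,0)='T' (+6 fires, +4 burnt)
Step 5: cell (2,0)='F' (+7 fires, +6 burnt)
  -> target ignites at step 5
Step 6: cell (2,0)='.' (+5 fires, +7 burnt)
Step 7: cell (2,0)='.' (+3 fires, +5 burnt)
Step 8: cell (2,0)='.' (+1 fires, +3 burnt)
Step 9: cell (2,0)='.' (+0 fires, +1 burnt)
  fire out at step 9

5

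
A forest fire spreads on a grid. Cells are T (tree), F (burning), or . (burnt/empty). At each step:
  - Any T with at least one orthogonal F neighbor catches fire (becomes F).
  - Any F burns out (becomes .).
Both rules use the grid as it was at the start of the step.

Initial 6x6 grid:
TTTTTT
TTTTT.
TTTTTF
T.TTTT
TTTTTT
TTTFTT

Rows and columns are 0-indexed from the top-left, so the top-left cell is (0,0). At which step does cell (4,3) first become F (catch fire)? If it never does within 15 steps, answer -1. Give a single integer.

Step 1: cell (4,3)='F' (+5 fires, +2 burnt)
  -> target ignites at step 1
Step 2: cell (4,3)='.' (+9 fires, +5 burnt)
Step 3: cell (4,3)='.' (+6 fires, +9 burnt)
Step 4: cell (4,3)='.' (+5 fires, +6 burnt)
Step 5: cell (4,3)='.' (+4 fires, +5 burnt)
Step 6: cell (4,3)='.' (+2 fires, +4 burnt)
Step 7: cell (4,3)='.' (+1 fires, +2 burnt)
Step 8: cell (4,3)='.' (+0 fires, +1 burnt)
  fire out at step 8

1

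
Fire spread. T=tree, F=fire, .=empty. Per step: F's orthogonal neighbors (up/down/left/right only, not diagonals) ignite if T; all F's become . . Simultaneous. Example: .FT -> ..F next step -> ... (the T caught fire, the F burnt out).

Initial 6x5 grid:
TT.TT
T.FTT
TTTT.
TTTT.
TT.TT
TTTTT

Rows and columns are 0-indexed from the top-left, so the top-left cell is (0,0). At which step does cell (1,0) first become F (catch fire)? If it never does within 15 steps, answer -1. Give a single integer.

Step 1: cell (1,0)='T' (+2 fires, +1 burnt)
Step 2: cell (1,0)='T' (+5 fires, +2 burnt)
Step 3: cell (1,0)='T' (+4 fires, +5 burnt)
Step 4: cell (1,0)='F' (+4 fires, +4 burnt)
  -> target ignites at step 4
Step 5: cell (1,0)='.' (+5 fires, +4 burnt)
Step 6: cell (1,0)='.' (+4 fires, +5 burnt)
Step 7: cell (1,0)='.' (+0 fires, +4 burnt)
  fire out at step 7

4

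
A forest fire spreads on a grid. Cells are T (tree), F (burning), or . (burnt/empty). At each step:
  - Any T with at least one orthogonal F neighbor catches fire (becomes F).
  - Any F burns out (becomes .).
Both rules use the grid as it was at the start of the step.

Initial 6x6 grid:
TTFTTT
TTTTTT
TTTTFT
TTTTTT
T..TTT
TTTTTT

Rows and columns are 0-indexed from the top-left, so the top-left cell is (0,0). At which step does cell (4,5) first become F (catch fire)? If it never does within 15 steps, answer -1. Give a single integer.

Step 1: cell (4,5)='T' (+7 fires, +2 burnt)
Step 2: cell (4,5)='T' (+9 fires, +7 burnt)
Step 3: cell (4,5)='F' (+7 fires, +9 burnt)
  -> target ignites at step 3
Step 4: cell (4,5)='.' (+4 fires, +7 burnt)
Step 5: cell (4,5)='.' (+2 fires, +4 burnt)
Step 6: cell (4,5)='.' (+2 fires, +2 burnt)
Step 7: cell (4,5)='.' (+1 fires, +2 burnt)
Step 8: cell (4,5)='.' (+0 fires, +1 burnt)
  fire out at step 8

3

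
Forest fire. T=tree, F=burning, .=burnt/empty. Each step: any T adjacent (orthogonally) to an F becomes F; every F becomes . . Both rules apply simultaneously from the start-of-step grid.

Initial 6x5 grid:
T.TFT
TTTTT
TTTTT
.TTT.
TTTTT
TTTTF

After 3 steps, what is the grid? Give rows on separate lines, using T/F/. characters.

Step 1: 5 trees catch fire, 2 burn out
  T.F.F
  TTTFT
  TTTTT
  .TTT.
  TTTTF
  TTTF.
Step 2: 5 trees catch fire, 5 burn out
  T....
  TTF.F
  TTTFT
  .TTT.
  TTTF.
  TTF..
Step 3: 6 trees catch fire, 5 burn out
  T....
  TF...
  TTF.F
  .TTF.
  TTF..
  TF...

T....
TF...
TTF.F
.TTF.
TTF..
TF...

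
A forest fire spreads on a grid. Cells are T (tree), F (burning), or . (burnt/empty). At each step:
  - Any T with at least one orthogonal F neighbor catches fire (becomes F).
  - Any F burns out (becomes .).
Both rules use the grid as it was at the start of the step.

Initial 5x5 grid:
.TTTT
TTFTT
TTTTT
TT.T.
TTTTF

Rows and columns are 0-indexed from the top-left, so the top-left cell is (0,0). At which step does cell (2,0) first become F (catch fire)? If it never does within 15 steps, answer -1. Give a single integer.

Step 1: cell (2,0)='T' (+5 fires, +2 burnt)
Step 2: cell (2,0)='T' (+8 fires, +5 burnt)
Step 3: cell (2,0)='F' (+5 fires, +8 burnt)
  -> target ignites at step 3
Step 4: cell (2,0)='.' (+2 fires, +5 burnt)
Step 5: cell (2,0)='.' (+0 fires, +2 burnt)
  fire out at step 5

3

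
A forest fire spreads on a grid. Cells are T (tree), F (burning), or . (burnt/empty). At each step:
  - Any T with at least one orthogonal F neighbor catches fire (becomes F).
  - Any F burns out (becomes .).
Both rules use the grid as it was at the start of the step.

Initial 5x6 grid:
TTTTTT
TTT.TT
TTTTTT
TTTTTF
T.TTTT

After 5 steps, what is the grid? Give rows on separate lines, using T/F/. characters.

Step 1: 3 trees catch fire, 1 burn out
  TTTTTT
  TTT.TT
  TTTTTF
  TTTTF.
  T.TTTF
Step 2: 4 trees catch fire, 3 burn out
  TTTTTT
  TTT.TF
  TTTTF.
  TTTF..
  T.TTF.
Step 3: 5 trees catch fire, 4 burn out
  TTTTTF
  TTT.F.
  TTTF..
  TTF...
  T.TF..
Step 4: 4 trees catch fire, 5 burn out
  TTTTF.
  TTT...
  TTF...
  TF....
  T.F...
Step 5: 4 trees catch fire, 4 burn out
  TTTF..
  TTF...
  TF....
  F.....
  T.....

TTTF..
TTF...
TF....
F.....
T.....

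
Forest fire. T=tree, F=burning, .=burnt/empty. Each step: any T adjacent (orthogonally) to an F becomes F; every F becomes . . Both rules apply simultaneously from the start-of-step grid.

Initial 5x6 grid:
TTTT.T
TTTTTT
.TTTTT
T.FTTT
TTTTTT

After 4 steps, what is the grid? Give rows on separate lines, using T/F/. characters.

Step 1: 3 trees catch fire, 1 burn out
  TTTT.T
  TTTTTT
  .TFTTT
  T..FTT
  TTFTTT
Step 2: 6 trees catch fire, 3 burn out
  TTTT.T
  TTFTTT
  .F.FTT
  T...FT
  TF.FTT
Step 3: 7 trees catch fire, 6 burn out
  TTFT.T
  TF.FTT
  ....FT
  T....F
  F...FT
Step 4: 7 trees catch fire, 7 burn out
  TF.F.T
  F...FT
  .....F
  F.....
  .....F

TF.F.T
F...FT
.....F
F.....
.....F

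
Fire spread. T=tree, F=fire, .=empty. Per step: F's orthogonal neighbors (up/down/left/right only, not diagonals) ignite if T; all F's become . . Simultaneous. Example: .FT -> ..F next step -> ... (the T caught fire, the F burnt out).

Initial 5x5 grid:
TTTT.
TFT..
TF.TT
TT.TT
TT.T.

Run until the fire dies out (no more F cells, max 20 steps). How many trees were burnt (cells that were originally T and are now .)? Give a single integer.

Step 1: +5 fires, +2 burnt (F count now 5)
Step 2: +4 fires, +5 burnt (F count now 4)
Step 3: +2 fires, +4 burnt (F count now 2)
Step 4: +0 fires, +2 burnt (F count now 0)
Fire out after step 4
Initially T: 16, now '.': 20
Total burnt (originally-T cells now '.'): 11

Answer: 11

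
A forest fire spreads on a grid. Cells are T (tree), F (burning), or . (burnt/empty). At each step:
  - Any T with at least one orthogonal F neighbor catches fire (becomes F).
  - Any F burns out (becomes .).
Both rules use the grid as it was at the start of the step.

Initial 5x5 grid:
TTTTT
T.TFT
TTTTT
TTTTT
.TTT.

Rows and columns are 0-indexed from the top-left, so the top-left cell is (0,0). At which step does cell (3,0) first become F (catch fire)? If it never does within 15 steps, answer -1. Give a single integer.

Step 1: cell (3,0)='T' (+4 fires, +1 burnt)
Step 2: cell (3,0)='T' (+5 fires, +4 burnt)
Step 3: cell (3,0)='T' (+5 fires, +5 burnt)
Step 4: cell (3,0)='T' (+4 fires, +5 burnt)
Step 5: cell (3,0)='F' (+3 fires, +4 burnt)
  -> target ignites at step 5
Step 6: cell (3,0)='.' (+0 fires, +3 burnt)
  fire out at step 6

5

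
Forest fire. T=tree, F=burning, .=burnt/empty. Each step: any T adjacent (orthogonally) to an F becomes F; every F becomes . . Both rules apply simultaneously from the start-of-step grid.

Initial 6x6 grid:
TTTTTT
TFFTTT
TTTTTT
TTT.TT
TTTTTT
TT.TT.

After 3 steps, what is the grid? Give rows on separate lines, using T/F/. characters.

Step 1: 6 trees catch fire, 2 burn out
  TFFTTT
  F..FTT
  TFFTTT
  TTT.TT
  TTTTTT
  TT.TT.
Step 2: 7 trees catch fire, 6 burn out
  F..FTT
  ....FT
  F..FTT
  TFF.TT
  TTTTTT
  TT.TT.
Step 3: 6 trees catch fire, 7 burn out
  ....FT
  .....F
  ....FT
  F...TT
  TFFTTT
  TT.TT.

....FT
.....F
....FT
F...TT
TFFTTT
TT.TT.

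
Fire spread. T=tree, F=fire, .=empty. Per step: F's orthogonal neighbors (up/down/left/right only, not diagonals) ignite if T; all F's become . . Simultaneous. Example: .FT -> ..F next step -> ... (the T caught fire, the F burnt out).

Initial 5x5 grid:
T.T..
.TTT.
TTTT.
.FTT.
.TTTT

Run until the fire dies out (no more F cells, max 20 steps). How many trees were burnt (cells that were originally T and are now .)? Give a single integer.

Step 1: +3 fires, +1 burnt (F count now 3)
Step 2: +5 fires, +3 burnt (F count now 5)
Step 3: +3 fires, +5 burnt (F count now 3)
Step 4: +3 fires, +3 burnt (F count now 3)
Step 5: +0 fires, +3 burnt (F count now 0)
Fire out after step 5
Initially T: 15, now '.': 24
Total burnt (originally-T cells now '.'): 14

Answer: 14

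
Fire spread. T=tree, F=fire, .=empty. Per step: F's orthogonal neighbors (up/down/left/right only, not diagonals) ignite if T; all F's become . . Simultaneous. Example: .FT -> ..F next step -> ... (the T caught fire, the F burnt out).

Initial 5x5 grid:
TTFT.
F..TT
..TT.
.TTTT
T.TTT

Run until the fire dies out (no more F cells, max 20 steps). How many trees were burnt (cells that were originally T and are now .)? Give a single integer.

Answer: 14

Derivation:
Step 1: +3 fires, +2 burnt (F count now 3)
Step 2: +1 fires, +3 burnt (F count now 1)
Step 3: +2 fires, +1 burnt (F count now 2)
Step 4: +2 fires, +2 burnt (F count now 2)
Step 5: +3 fires, +2 burnt (F count now 3)
Step 6: +3 fires, +3 burnt (F count now 3)
Step 7: +0 fires, +3 burnt (F count now 0)
Fire out after step 7
Initially T: 15, now '.': 24
Total burnt (originally-T cells now '.'): 14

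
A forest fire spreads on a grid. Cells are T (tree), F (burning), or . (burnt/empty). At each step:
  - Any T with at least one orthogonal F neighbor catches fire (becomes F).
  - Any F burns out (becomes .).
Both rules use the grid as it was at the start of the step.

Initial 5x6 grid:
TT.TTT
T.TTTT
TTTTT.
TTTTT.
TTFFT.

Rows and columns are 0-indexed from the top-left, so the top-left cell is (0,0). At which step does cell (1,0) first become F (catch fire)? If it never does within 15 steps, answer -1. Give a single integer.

Step 1: cell (1,0)='T' (+4 fires, +2 burnt)
Step 2: cell (1,0)='T' (+5 fires, +4 burnt)
Step 3: cell (1,0)='T' (+5 fires, +5 burnt)
Step 4: cell (1,0)='T' (+3 fires, +5 burnt)
Step 5: cell (1,0)='F' (+3 fires, +3 burnt)
  -> target ignites at step 5
Step 6: cell (1,0)='.' (+2 fires, +3 burnt)
Step 7: cell (1,0)='.' (+1 fires, +2 burnt)
Step 8: cell (1,0)='.' (+0 fires, +1 burnt)
  fire out at step 8

5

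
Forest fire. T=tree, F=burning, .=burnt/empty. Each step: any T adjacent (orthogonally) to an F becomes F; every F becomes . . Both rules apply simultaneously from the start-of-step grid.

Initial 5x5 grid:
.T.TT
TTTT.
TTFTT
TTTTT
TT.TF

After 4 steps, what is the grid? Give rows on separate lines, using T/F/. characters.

Step 1: 6 trees catch fire, 2 burn out
  .T.TT
  TTFT.
  TF.FT
  TTFTF
  TT.F.
Step 2: 6 trees catch fire, 6 burn out
  .T.TT
  TF.F.
  F...F
  TF.F.
  TT...
Step 3: 5 trees catch fire, 6 burn out
  .F.FT
  F....
  .....
  F....
  TF...
Step 4: 2 trees catch fire, 5 burn out
  ....F
  .....
  .....
  .....
  F....

....F
.....
.....
.....
F....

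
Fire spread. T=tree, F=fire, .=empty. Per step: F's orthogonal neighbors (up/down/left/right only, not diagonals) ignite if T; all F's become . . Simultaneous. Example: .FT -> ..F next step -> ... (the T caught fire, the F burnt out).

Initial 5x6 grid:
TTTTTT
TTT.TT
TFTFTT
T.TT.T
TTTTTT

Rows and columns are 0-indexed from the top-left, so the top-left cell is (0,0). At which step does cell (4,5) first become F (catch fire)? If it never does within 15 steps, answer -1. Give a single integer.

Step 1: cell (4,5)='T' (+5 fires, +2 burnt)
Step 2: cell (4,5)='T' (+8 fires, +5 burnt)
Step 3: cell (4,5)='T' (+8 fires, +8 burnt)
Step 4: cell (4,5)='F' (+4 fires, +8 burnt)
  -> target ignites at step 4
Step 5: cell (4,5)='.' (+0 fires, +4 burnt)
  fire out at step 5

4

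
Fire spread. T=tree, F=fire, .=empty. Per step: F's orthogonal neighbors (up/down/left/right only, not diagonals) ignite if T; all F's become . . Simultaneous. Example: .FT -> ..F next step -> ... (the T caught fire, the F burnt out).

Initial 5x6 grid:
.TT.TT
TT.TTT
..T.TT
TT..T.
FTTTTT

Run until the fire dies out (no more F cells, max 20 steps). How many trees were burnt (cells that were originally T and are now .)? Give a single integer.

Step 1: +2 fires, +1 burnt (F count now 2)
Step 2: +2 fires, +2 burnt (F count now 2)
Step 3: +1 fires, +2 burnt (F count now 1)
Step 4: +1 fires, +1 burnt (F count now 1)
Step 5: +2 fires, +1 burnt (F count now 2)
Step 6: +1 fires, +2 burnt (F count now 1)
Step 7: +2 fires, +1 burnt (F count now 2)
Step 8: +3 fires, +2 burnt (F count now 3)
Step 9: +1 fires, +3 burnt (F count now 1)
Step 10: +0 fires, +1 burnt (F count now 0)
Fire out after step 10
Initially T: 20, now '.': 25
Total burnt (originally-T cells now '.'): 15

Answer: 15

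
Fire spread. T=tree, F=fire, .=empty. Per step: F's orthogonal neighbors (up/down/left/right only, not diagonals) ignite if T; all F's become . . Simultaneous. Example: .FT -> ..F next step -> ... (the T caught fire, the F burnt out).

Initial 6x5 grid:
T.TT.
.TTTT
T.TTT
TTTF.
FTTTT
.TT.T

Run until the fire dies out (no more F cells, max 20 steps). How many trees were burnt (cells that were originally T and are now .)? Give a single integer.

Answer: 20

Derivation:
Step 1: +5 fires, +2 burnt (F count now 5)
Step 2: +8 fires, +5 burnt (F count now 8)
Step 3: +5 fires, +8 burnt (F count now 5)
Step 4: +2 fires, +5 burnt (F count now 2)
Step 5: +0 fires, +2 burnt (F count now 0)
Fire out after step 5
Initially T: 21, now '.': 29
Total burnt (originally-T cells now '.'): 20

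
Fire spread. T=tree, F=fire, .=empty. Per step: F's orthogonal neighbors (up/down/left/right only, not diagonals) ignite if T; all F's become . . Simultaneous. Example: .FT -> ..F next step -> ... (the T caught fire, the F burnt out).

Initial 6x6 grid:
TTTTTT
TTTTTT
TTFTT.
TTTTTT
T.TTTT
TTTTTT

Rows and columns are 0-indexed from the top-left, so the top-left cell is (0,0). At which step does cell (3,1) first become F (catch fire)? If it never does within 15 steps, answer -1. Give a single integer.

Step 1: cell (3,1)='T' (+4 fires, +1 burnt)
Step 2: cell (3,1)='F' (+8 fires, +4 burnt)
  -> target ignites at step 2
Step 3: cell (3,1)='.' (+8 fires, +8 burnt)
Step 4: cell (3,1)='.' (+8 fires, +8 burnt)
Step 5: cell (3,1)='.' (+4 fires, +8 burnt)
Step 6: cell (3,1)='.' (+1 fires, +4 burnt)
Step 7: cell (3,1)='.' (+0 fires, +1 burnt)
  fire out at step 7

2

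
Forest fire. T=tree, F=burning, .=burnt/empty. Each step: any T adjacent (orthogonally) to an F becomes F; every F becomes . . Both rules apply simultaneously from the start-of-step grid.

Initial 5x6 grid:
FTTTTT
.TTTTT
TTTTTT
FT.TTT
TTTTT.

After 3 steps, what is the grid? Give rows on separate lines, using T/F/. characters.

Step 1: 4 trees catch fire, 2 burn out
  .FTTTT
  .TTTTT
  FTTTTT
  .F.TTT
  FTTTT.
Step 2: 4 trees catch fire, 4 burn out
  ..FTTT
  .FTTTT
  .FTTTT
  ...TTT
  .FTTT.
Step 3: 4 trees catch fire, 4 burn out
  ...FTT
  ..FTTT
  ..FTTT
  ...TTT
  ..FTT.

...FTT
..FTTT
..FTTT
...TTT
..FTT.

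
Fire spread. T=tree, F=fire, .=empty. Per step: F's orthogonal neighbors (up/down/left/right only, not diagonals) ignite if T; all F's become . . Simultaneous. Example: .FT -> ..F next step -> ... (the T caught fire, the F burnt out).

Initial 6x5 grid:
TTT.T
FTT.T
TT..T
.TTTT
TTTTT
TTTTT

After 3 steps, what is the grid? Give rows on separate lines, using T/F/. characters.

Step 1: 3 trees catch fire, 1 burn out
  FTT.T
  .FT.T
  FT..T
  .TTTT
  TTTTT
  TTTTT
Step 2: 3 trees catch fire, 3 burn out
  .FT.T
  ..F.T
  .F..T
  .TTTT
  TTTTT
  TTTTT
Step 3: 2 trees catch fire, 3 burn out
  ..F.T
  ....T
  ....T
  .FTTT
  TTTTT
  TTTTT

..F.T
....T
....T
.FTTT
TTTTT
TTTTT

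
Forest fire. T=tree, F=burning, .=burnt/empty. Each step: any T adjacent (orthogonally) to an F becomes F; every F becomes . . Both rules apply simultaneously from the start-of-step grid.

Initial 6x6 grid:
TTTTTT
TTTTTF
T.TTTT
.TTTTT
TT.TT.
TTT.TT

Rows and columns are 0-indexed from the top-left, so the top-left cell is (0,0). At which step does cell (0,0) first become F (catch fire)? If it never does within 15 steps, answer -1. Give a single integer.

Step 1: cell (0,0)='T' (+3 fires, +1 burnt)
Step 2: cell (0,0)='T' (+4 fires, +3 burnt)
Step 3: cell (0,0)='T' (+4 fires, +4 burnt)
Step 4: cell (0,0)='T' (+5 fires, +4 burnt)
Step 5: cell (0,0)='T' (+5 fires, +5 burnt)
Step 6: cell (0,0)='F' (+4 fires, +5 burnt)
  -> target ignites at step 6
Step 7: cell (0,0)='.' (+1 fires, +4 burnt)
Step 8: cell (0,0)='.' (+2 fires, +1 burnt)
Step 9: cell (0,0)='.' (+2 fires, +2 burnt)
Step 10: cell (0,0)='.' (+0 fires, +2 burnt)
  fire out at step 10

6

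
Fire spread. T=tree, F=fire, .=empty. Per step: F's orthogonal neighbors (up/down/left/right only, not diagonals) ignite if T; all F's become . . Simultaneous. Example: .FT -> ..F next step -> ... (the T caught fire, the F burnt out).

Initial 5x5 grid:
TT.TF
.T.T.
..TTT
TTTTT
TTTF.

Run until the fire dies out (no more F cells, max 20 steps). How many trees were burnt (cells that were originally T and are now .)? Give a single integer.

Answer: 13

Derivation:
Step 1: +3 fires, +2 burnt (F count now 3)
Step 2: +5 fires, +3 burnt (F count now 5)
Step 3: +4 fires, +5 burnt (F count now 4)
Step 4: +1 fires, +4 burnt (F count now 1)
Step 5: +0 fires, +1 burnt (F count now 0)
Fire out after step 5
Initially T: 16, now '.': 22
Total burnt (originally-T cells now '.'): 13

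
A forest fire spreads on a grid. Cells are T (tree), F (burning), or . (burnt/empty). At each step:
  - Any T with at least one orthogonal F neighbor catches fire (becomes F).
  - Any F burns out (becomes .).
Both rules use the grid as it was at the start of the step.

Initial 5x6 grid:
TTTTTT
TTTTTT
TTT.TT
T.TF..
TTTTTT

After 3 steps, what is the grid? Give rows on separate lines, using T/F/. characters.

Step 1: 2 trees catch fire, 1 burn out
  TTTTTT
  TTTTTT
  TTT.TT
  T.F...
  TTTFTT
Step 2: 3 trees catch fire, 2 burn out
  TTTTTT
  TTTTTT
  TTF.TT
  T.....
  TTF.FT
Step 3: 4 trees catch fire, 3 burn out
  TTTTTT
  TTFTTT
  TF..TT
  T.....
  TF...F

TTTTTT
TTFTTT
TF..TT
T.....
TF...F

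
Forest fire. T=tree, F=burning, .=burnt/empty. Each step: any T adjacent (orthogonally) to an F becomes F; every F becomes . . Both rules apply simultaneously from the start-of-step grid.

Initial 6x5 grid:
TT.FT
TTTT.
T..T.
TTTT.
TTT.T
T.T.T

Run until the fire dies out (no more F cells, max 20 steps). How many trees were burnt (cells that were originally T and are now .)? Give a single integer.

Step 1: +2 fires, +1 burnt (F count now 2)
Step 2: +2 fires, +2 burnt (F count now 2)
Step 3: +2 fires, +2 burnt (F count now 2)
Step 4: +3 fires, +2 burnt (F count now 3)
Step 5: +4 fires, +3 burnt (F count now 4)
Step 6: +3 fires, +4 burnt (F count now 3)
Step 7: +1 fires, +3 burnt (F count now 1)
Step 8: +1 fires, +1 burnt (F count now 1)
Step 9: +0 fires, +1 burnt (F count now 0)
Fire out after step 9
Initially T: 20, now '.': 28
Total burnt (originally-T cells now '.'): 18

Answer: 18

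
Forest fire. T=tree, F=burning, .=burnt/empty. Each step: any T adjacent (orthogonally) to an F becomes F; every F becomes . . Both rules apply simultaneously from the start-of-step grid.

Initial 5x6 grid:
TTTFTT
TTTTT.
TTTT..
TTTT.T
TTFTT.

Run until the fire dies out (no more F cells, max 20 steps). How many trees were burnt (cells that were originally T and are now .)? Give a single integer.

Answer: 22

Derivation:
Step 1: +6 fires, +2 burnt (F count now 6)
Step 2: +10 fires, +6 burnt (F count now 10)
Step 3: +4 fires, +10 burnt (F count now 4)
Step 4: +2 fires, +4 burnt (F count now 2)
Step 5: +0 fires, +2 burnt (F count now 0)
Fire out after step 5
Initially T: 23, now '.': 29
Total burnt (originally-T cells now '.'): 22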